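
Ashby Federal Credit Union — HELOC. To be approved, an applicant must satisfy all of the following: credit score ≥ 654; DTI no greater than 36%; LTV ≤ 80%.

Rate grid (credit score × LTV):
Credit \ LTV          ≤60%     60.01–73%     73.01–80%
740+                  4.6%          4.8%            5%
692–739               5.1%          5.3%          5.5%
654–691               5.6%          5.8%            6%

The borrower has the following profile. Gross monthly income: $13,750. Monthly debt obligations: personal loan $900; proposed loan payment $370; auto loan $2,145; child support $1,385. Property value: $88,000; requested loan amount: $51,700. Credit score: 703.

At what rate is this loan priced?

5.1%

Credit score 703 ≥ 654; Total monthly debts = (900 + 370 + 2,145 + 1,385) = 4,800. DTI = 4,800/13,750 = 34.9% ≤ 36%
LTV: 51,700 ÷ 88,000 = 58.8%, within 80% cap
Credit 703 → row 692–739; LTV 58.8% → column ≤60%. Grid cell → 5.1%.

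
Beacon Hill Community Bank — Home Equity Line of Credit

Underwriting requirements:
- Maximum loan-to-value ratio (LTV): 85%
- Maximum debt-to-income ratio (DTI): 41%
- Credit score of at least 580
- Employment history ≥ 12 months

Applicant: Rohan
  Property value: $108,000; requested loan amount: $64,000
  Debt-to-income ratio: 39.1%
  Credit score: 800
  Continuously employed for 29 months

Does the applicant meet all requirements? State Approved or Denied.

Approved

Loan-to-value = 64,000/108,000 = 59.3% — pass (85% max)
DTI 39.1% is within the 41% limit
Credit score 800 ≥ 580 (meets)
Employment 29 ≥ 12 months
All criteria satisfied.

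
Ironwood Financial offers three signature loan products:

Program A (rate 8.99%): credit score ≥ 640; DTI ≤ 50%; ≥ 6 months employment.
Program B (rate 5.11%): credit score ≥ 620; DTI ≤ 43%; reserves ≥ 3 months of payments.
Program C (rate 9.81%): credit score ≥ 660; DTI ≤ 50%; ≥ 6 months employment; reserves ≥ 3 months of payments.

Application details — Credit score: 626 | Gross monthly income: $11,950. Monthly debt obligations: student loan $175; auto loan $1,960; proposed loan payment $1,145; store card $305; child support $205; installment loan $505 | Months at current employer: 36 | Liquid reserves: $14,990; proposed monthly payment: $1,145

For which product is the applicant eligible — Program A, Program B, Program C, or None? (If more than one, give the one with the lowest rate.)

Program B

Total debts = (175 + 1,960 + 1,145 + 305 + 205 + 505) = 4,295; DTI = 4,295/11,950 = 35.9%.
Reserves = 14,990/1,145 = 13.1 months.
Program A: score 626 < 640; DTI 35.9% ≤ 50%; employment 36 ≥ 6 mo → does not qualify.
Program B: score 626 ≥ 620; DTI 35.9% ≤ 43%; reserves 13.1 ≥ 3 mo → qualifies.
Program C: score 626 < 660; DTI 35.9% ≤ 50%; employment 36 ≥ 6 mo; reserves 13.1 ≥ 3 mo → does not qualify.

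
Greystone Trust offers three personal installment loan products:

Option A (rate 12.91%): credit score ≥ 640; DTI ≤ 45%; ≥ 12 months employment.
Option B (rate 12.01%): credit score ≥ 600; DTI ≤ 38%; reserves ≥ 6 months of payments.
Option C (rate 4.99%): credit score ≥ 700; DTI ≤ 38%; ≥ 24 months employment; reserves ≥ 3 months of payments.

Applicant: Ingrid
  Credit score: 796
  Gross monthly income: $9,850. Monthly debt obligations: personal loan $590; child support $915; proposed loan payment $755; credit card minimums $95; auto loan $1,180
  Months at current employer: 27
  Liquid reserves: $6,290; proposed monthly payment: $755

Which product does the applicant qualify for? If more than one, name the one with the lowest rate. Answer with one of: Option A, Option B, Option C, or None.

Total debts = (590 + 915 + 755 + 95 + 1,180) = 3,535; DTI = 3,535/9,850 = 35.9%.
Reserves = 6,290/755 = 8.3 months.
Option A: score 796 ≥ 640; DTI 35.9% ≤ 45%; employment 27 ≥ 12 mo → qualifies.
Option B: score 796 ≥ 600; DTI 35.9% ≤ 38%; reserves 8.3 ≥ 6 mo → qualifies.
Option C: score 796 ≥ 700; DTI 35.9% ≤ 38%; employment 27 ≥ 24 mo; reserves 8.3 ≥ 3 mo → qualifies.
Qualifying: Option A, Option B, Option C. Lowest rate is 4.99% → Option C.

Option C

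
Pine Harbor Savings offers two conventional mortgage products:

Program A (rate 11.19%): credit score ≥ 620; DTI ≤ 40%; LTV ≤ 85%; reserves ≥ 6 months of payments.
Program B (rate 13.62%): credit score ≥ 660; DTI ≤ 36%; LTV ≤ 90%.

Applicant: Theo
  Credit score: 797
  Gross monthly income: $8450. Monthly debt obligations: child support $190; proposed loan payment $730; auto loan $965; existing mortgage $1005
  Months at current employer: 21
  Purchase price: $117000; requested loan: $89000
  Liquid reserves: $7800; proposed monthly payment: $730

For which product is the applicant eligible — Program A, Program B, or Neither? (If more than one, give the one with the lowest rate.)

Program A

Total debts = (190 + 730 + 965 + 1,005) = 2,890; DTI = 2,890/8,450 = 34.2%.
LTV = 89,000/117,000 = 76.1%.
Reserves = 7,800/730 = 10.7 months.
Program A: score 797 ≥ 620; DTI 34.2% ≤ 40%; LTV 76.1% ≤ 85%; reserves 10.7 ≥ 6 mo → qualifies.
Program B: score 797 ≥ 660; DTI 34.2% ≤ 36%; LTV 76.1% ≤ 90% → qualifies.
Qualifying: Program A, Program B. Lowest rate is 11.19% → Program A.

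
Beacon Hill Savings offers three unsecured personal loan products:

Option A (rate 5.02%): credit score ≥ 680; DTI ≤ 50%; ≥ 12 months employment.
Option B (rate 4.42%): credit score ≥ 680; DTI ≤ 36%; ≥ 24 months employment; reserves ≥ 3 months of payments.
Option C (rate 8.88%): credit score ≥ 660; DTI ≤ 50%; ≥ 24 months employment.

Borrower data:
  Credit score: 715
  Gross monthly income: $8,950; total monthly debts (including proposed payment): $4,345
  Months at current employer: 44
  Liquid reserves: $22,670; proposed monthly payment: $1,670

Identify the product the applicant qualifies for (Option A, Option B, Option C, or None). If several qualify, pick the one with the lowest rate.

DTI = 4,345/8,950 = 48.5%.
Reserves = 22,670/1,670 = 13.6 months.
Option A: score 715 ≥ 680; DTI 48.5% ≤ 50%; employment 44 ≥ 12 mo → qualifies.
Option B: score 715 ≥ 680; DTI 48.5% > 36%; employment 44 ≥ 24 mo; reserves 13.6 ≥ 3 mo → does not qualify.
Option C: score 715 ≥ 660; DTI 48.5% ≤ 50%; employment 44 ≥ 24 mo → qualifies.
Qualifying: Option A, Option C. Lowest rate is 5.02% → Option A.

Option A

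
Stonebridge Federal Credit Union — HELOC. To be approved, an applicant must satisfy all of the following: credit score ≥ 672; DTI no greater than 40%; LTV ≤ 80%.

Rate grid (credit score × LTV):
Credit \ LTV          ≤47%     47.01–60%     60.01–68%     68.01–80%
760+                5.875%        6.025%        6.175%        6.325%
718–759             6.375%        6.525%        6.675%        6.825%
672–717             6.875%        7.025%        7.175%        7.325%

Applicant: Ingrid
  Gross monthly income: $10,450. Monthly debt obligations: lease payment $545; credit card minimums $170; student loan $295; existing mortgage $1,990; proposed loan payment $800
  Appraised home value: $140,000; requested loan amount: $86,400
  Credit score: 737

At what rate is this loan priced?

Credit score 737 ≥ 672; Total monthly debts = (545 + 170 + 295 + 1,990 + 800) = 3,800. DTI: 3,800 ÷ 10,450 = 36.4%, within the 40% cap
Loan-to-value = 86,400/140,000 = 61.7% — pass (80% max)
Row: 737 falls in 718–759. Column: 61.7% falls in 60.01–68%. Rate = 6.675%.

6.675%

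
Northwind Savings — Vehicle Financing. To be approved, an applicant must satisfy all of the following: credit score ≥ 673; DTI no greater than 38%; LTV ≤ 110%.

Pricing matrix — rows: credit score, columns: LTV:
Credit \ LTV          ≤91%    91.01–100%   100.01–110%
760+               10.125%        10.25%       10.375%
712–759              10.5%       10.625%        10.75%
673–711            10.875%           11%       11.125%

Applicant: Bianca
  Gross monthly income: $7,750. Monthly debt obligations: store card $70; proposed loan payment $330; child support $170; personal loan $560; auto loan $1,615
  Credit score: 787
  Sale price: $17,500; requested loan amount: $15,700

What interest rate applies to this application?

10.125%

Credit score 787 ≥ 673; Total monthly debts = (70 + 330 + 170 + 560 + 1,615) = 2,745. DTI = 2,745/7,750 = 35.4% ≤ 38%
LTV = 15,700/17,500 = 89.7% ≤ 110%
Credit 787 → row 760+; LTV 89.7% → column ≤91%. Grid cell → 10.125%.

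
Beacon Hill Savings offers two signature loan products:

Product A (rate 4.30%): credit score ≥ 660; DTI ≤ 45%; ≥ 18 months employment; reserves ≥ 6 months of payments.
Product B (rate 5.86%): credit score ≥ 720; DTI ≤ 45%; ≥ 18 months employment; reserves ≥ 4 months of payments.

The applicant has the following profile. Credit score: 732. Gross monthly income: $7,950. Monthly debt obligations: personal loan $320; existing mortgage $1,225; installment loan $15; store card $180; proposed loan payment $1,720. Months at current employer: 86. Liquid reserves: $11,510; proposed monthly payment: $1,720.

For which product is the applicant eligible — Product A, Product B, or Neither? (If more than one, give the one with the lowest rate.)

Total debts = (320 + 1,225 + 15 + 180 + 1,720) = 3,460; DTI = 3,460/7,950 = 43.5%.
Reserves = 11,510/1,720 = 6.7 months.
Product A: score 732 ≥ 660; DTI 43.5% ≤ 45%; employment 86 ≥ 18 mo; reserves 6.7 ≥ 6 mo → qualifies.
Product B: score 732 ≥ 720; DTI 43.5% ≤ 45%; employment 86 ≥ 18 mo; reserves 6.7 ≥ 4 mo → qualifies.
Qualifying: Product A, Product B. Lowest rate is 4.30% → Product A.

Product A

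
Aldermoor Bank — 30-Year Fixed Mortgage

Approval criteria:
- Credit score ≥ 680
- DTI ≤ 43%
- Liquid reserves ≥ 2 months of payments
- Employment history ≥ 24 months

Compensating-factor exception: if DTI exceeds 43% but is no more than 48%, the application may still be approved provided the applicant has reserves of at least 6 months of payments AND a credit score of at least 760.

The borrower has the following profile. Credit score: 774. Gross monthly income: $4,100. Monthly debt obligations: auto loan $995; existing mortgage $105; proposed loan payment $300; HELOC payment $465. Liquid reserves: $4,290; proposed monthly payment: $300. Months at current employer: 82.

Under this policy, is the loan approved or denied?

Approved

Credit score 774 ≥ 680 (meets base)
Total debts = (995 + 105 + 300 + 465) = 1,865. DTI = 1,865/4,100 = 45.5% > 43% — standard DTI limit exceeded.
Reserves = 4,290/300 = 14.3 months ≥ 2
Employment 82 ≥ 24 months
DTI 45.5% is within the 43%–48% exception band; checking compensating factors.
Reserves 14.3 ≥ 6 months; credit score 774 ≥ 760.
Both override conditions satisfied; DTI exception granted.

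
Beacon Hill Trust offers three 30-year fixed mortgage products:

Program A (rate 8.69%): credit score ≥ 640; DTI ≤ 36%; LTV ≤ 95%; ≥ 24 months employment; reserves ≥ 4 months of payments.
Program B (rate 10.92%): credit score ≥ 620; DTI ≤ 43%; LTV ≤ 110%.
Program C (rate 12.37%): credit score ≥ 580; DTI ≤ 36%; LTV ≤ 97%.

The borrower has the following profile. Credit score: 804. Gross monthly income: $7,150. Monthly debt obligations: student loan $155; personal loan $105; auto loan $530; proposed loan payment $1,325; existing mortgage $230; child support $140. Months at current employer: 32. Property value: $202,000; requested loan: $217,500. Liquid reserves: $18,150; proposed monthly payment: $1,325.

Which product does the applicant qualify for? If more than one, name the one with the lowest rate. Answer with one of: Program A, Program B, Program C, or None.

Program B

Total debts = (155 + 105 + 530 + 1,325 + 230 + 140) = 2,485; DTI = 2,485/7,150 = 34.8%.
LTV = 217,500/202,000 = 107.7%.
Reserves = 18,150/1,325 = 13.7 months.
Program A: score 804 ≥ 640; DTI 34.8% ≤ 36%; LTV 107.7% > 95%; employment 32 ≥ 24 mo; reserves 13.7 ≥ 4 mo → does not qualify.
Program B: score 804 ≥ 620; DTI 34.8% ≤ 43%; LTV 107.7% ≤ 110% → qualifies.
Program C: score 804 ≥ 580; DTI 34.8% ≤ 36%; LTV 107.7% > 97% → does not qualify.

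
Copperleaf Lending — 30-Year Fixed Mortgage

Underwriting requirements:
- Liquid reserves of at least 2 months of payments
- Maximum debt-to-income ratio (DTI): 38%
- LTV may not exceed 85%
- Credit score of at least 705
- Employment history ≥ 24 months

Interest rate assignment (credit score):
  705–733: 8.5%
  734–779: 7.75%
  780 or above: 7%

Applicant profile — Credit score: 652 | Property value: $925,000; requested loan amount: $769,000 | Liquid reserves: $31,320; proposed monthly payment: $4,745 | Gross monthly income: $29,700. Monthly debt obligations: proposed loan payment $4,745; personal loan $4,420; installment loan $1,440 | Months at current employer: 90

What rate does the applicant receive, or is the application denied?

Denied

Credit score 652 < 705 (below minimum)
Employment 90 ≥ 24 months
Total monthly debts = (4,745 + 4,420 + 1,440) = 10,605. DTI = 10,605/29,700 = 35.7% ≤ 38%
Reserves: 31,320 ÷ 4,745 = 6.6 months (meets 2-month minimum)
LTV = 769,000/925,000 = 83.1% ≤ 85%
Not all requirements met → denied.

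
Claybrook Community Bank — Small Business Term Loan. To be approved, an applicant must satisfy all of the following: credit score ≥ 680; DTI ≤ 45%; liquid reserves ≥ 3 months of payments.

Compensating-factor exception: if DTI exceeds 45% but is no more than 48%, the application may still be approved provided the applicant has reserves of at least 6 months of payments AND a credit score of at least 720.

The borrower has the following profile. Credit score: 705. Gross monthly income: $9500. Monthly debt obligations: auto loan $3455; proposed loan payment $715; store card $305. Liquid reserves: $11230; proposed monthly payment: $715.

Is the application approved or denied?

Denied

Credit score 705 ≥ 680 (meets base)
Total debts = (3,455 + 715 + 305) = 4,475. DTI = 4,475/9,500 = 47.1% > 45% — standard DTI limit exceeded.
Reserves: 11,230 ÷ 715 = 15.7 months (meets 3-month minimum)
DTI 47.1% is within the 45%–48% exception band; checking compensating factors.
Override check — reserves: 15.7 mo (ok); score: 705 (below 720).
Override conditions not both satisfied; exception does not apply.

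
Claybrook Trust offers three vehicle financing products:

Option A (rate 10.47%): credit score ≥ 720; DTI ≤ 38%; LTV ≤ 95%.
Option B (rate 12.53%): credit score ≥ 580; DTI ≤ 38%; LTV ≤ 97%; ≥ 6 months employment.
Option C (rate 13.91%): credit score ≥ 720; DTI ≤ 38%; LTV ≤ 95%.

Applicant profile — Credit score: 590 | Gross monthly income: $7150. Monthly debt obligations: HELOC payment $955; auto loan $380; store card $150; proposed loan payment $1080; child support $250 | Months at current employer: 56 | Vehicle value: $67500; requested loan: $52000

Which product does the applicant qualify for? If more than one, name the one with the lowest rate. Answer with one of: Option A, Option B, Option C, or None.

Total debts = (955 + 380 + 150 + 1,080 + 250) = 2,815; DTI = 2,815/7,150 = 39.4%.
LTV = 52,000/67,500 = 77%.
Option A: score 590 < 720; DTI 39.4% > 38%; LTV 77% ≤ 95% → does not qualify.
Option B: score 590 ≥ 580; DTI 39.4% > 38%; LTV 77% ≤ 97%; employment 56 ≥ 6 mo → does not qualify.
Option C: score 590 < 720; DTI 39.4% > 38%; LTV 77% ≤ 95% → does not qualify.

None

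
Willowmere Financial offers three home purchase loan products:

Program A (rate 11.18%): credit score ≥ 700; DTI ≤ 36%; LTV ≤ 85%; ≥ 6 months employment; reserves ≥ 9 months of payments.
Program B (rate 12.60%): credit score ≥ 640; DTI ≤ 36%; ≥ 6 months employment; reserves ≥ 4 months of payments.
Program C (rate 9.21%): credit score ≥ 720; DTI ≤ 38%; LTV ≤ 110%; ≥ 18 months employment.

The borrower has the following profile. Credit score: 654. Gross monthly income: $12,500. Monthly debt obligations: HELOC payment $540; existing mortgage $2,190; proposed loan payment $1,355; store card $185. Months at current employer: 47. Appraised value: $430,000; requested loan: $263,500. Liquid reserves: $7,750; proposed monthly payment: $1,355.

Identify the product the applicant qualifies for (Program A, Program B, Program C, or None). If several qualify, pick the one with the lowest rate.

Total debts = (540 + 2,190 + 1,355 + 185) = 4,270; DTI = 4,270/12,500 = 34.2%.
LTV = 263,500/430,000 = 61.3%.
Reserves = 7,750/1,355 = 5.7 months.
Program A: score 654 < 700; DTI 34.2% ≤ 36%; LTV 61.3% ≤ 85%; employment 47 ≥ 6 mo; reserves 5.7 < 9 mo → does not qualify.
Program B: score 654 ≥ 640; DTI 34.2% ≤ 36%; employment 47 ≥ 6 mo; reserves 5.7 ≥ 4 mo → qualifies.
Program C: score 654 < 720; DTI 34.2% ≤ 38%; LTV 61.3% ≤ 110%; employment 47 ≥ 18 mo → does not qualify.

Program B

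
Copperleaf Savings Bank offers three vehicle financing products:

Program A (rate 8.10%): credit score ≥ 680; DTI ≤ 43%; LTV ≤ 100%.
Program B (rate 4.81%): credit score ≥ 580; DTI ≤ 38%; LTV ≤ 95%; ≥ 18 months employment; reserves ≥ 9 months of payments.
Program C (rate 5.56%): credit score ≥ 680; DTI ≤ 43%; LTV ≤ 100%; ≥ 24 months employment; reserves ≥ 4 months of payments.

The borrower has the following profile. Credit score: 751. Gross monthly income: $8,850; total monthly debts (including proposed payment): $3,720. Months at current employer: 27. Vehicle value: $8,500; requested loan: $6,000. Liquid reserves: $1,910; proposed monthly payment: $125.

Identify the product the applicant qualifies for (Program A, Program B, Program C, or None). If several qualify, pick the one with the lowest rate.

Program C

DTI = 3,720/8,850 = 42%.
LTV = 6,000/8,500 = 70.6%.
Reserves = 1,910/125 = 15.3 months.
Program A: score 751 ≥ 680; DTI 42% ≤ 43%; LTV 70.6% ≤ 100% → qualifies.
Program B: score 751 ≥ 580; DTI 42% > 38%; LTV 70.6% ≤ 95%; employment 27 ≥ 18 mo; reserves 15.3 ≥ 9 mo → does not qualify.
Program C: score 751 ≥ 680; DTI 42% ≤ 43%; LTV 70.6% ≤ 100%; employment 27 ≥ 24 mo; reserves 15.3 ≥ 4 mo → qualifies.
Qualifying: Program A, Program C. Lowest rate is 5.56% → Program C.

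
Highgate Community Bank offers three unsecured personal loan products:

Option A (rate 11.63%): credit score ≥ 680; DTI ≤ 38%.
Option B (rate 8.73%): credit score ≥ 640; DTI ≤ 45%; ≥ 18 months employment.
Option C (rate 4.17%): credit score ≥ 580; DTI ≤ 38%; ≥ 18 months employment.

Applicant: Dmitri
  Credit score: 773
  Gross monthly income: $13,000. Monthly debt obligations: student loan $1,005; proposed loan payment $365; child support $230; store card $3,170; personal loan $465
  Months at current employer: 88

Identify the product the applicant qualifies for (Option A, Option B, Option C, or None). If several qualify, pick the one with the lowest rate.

Option B

Total debts = (1,005 + 365 + 230 + 3,170 + 465) = 5,235; DTI = 5,235/13,000 = 40.3%.
Option A: score 773 ≥ 680; DTI 40.3% > 38% → does not qualify.
Option B: score 773 ≥ 640; DTI 40.3% ≤ 45%; employment 88 ≥ 18 mo → qualifies.
Option C: score 773 ≥ 580; DTI 40.3% > 38%; employment 88 ≥ 18 mo → does not qualify.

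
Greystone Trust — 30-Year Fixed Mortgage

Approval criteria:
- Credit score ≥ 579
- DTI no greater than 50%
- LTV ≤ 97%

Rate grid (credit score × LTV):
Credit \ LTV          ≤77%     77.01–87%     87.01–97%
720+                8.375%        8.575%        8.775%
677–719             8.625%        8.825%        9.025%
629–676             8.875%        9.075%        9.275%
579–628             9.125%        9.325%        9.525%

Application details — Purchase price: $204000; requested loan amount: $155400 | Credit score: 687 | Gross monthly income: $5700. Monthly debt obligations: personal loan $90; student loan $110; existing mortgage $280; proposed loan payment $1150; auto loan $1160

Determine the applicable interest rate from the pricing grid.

Credit score 687 ≥ 579; Total monthly debts = (90 + 110 + 280 + 1,150 + 1,160) = 2,790. Debt-to-income = 2,790/5,700 = 48.9% — meets 50% limit
LTV = 155,400/204,000 = 76.2% ≤ 97%
Credit 687 → row 677–719; LTV 76.2% → column ≤77%. Grid cell → 8.625%.

8.625%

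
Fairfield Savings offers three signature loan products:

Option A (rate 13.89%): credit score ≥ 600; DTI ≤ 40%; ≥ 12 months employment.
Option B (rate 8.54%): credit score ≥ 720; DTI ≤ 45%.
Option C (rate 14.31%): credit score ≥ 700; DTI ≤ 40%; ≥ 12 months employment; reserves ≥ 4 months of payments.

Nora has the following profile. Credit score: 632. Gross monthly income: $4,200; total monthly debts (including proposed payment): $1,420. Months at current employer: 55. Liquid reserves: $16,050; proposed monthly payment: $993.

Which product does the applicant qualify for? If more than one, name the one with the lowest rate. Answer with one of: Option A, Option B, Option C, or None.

DTI = 1,420/4,200 = 33.8%.
Reserves = 16,050/993 = 16.2 months.
Option A: score 632 ≥ 600; DTI 33.8% ≤ 40%; employment 55 ≥ 12 mo → qualifies.
Option B: score 632 < 720; DTI 33.8% ≤ 45% → does not qualify.
Option C: score 632 < 700; DTI 33.8% ≤ 40%; employment 55 ≥ 12 mo; reserves 16.2 ≥ 4 mo → does not qualify.

Option A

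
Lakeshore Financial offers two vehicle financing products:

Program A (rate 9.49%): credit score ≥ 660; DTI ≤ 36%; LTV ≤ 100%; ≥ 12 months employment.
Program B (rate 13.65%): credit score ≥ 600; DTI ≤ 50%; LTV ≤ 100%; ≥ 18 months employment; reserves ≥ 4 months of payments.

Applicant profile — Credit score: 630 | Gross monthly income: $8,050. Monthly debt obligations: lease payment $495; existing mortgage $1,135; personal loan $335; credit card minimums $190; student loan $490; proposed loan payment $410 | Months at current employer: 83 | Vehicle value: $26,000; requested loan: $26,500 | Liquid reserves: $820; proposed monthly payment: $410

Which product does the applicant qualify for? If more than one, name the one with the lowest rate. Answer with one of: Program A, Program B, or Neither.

Total debts = (495 + 1,135 + 335 + 190 + 490 + 410) = 3,055; DTI = 3,055/8,050 = 38%.
LTV = 26,500/26,000 = 101.9%.
Reserves = 820/410 = 2.0 months.
Program A: score 630 < 660; DTI 38% > 36%; LTV 101.9% > 100%; employment 83 ≥ 12 mo → does not qualify.
Program B: score 630 ≥ 600; DTI 38% ≤ 50%; LTV 101.9% > 100%; employment 83 ≥ 18 mo; reserves 2.0 < 4 mo → does not qualify.

Neither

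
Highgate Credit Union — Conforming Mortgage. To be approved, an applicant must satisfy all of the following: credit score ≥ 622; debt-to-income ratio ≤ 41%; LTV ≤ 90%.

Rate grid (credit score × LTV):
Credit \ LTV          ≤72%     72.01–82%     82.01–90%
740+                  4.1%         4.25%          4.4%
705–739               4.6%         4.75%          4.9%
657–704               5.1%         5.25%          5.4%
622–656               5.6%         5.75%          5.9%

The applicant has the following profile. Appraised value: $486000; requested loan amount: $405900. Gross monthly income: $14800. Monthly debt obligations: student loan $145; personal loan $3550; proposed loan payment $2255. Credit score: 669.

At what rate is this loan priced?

Credit score 669 ≥ 622; Total monthly debts = (145 + 3,550 + 2,255) = 5,950. Debt-to-income = 5,950/14,800 = 40.2% — meets 41% limit
LTV: 405,900 ÷ 486,000 = 83.5%, within 90% cap
Credit 669 → row 657–704; LTV 83.5% → column 82.01–90%. Grid cell → 5.4%.

5.4%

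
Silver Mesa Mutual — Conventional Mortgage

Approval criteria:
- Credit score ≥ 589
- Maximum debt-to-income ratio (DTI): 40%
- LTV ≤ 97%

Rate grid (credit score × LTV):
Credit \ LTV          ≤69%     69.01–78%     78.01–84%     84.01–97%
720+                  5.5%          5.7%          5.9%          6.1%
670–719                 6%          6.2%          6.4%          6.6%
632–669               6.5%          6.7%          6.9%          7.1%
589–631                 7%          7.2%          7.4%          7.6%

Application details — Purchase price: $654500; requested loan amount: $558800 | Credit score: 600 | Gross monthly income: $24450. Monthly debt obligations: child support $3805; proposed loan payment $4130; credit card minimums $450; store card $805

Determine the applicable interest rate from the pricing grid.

7.6%

Credit score 600 ≥ 589; Total monthly debts = (3,805 + 4,130 + 450 + 805) = 9,190. DTI: 9,190 ÷ 24,450 = 37.6%, within the 40% cap
LTV: 558,800 ÷ 654,500 = 85.4%, within 97% cap
Credit 600 → row 589–631; LTV 85.4% → column 84.01–97%. Grid cell → 7.6%.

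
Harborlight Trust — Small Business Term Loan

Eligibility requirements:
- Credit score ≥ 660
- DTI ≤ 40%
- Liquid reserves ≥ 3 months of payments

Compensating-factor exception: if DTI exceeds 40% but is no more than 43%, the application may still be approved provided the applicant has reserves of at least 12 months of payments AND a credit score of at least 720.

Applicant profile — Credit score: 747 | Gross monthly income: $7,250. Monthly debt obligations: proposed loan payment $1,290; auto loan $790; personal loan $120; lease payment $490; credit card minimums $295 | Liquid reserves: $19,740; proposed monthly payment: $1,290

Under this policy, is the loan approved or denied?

Credit score 747 ≥ 660 (meets base)
Total debts = (1,290 + 790 + 120 + 490 + 295) = 2,985. DTI = 2,985/7,250 = 41.2% > 40% — standard DTI limit exceeded.
Liquid reserves cover 19,740/1,290 = 15.3 months — ≥ 3 required
DTI 41.2% is within the 40%–43% exception band; checking compensating factors.
Reserves 15.3 ≥ 12 months; credit score 747 ≥ 720.
Both override conditions satisfied; DTI exception granted.

Approved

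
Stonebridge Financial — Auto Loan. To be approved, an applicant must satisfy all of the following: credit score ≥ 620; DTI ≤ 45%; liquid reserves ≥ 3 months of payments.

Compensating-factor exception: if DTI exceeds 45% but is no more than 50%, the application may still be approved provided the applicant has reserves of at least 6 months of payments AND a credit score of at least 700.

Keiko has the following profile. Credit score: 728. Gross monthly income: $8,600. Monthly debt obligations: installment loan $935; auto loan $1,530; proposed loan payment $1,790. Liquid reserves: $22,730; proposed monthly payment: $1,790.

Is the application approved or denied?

Credit score 728 ≥ 620 (meets base)
Total debts = (935 + 1,530 + 1,790) = 4,255. DTI: 4,255 ÷ 8,600 = 49.5%, over the 45% base limit.
Reserves: 22,730 ÷ 1,790 = 12.7 months (meets 3-month minimum)
49.5% falls in the override range (45%–50%), so the compensating-factor test applies.
Reserves 12.7 ≥ 6 months; credit score 728 ≥ 700.
Both override conditions satisfied; DTI exception granted.

Approved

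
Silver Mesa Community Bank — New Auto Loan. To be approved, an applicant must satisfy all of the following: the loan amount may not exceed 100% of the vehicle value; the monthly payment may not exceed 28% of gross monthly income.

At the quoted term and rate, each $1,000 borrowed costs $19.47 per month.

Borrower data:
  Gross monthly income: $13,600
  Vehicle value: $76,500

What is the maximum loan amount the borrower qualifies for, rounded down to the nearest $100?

$76,500

Payment cap: 28% × $13,600 = $3,808/month.
At $19.47 per $1,000, that supports 3,808/19.47 × 1,000 ≈ $195,582 → $195,500.
LTV cap: 100% × $76,500 = $76,500 → $76,500.
Binding constraint: loan-to-value.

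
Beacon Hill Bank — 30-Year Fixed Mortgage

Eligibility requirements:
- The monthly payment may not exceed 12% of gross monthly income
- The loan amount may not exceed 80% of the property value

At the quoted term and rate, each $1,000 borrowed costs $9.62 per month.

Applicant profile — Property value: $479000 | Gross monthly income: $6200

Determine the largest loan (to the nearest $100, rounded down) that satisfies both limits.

Payment cap: 12% × $6,200 = $744/month.
At $9.62 per $1,000, that supports 744/9.62 × 1,000 ≈ $77,338 → $77,300.
LTV cap: 80% × $479,000 = $383,200 → $383,200.
Binding constraint: payment-to-income.

$77,300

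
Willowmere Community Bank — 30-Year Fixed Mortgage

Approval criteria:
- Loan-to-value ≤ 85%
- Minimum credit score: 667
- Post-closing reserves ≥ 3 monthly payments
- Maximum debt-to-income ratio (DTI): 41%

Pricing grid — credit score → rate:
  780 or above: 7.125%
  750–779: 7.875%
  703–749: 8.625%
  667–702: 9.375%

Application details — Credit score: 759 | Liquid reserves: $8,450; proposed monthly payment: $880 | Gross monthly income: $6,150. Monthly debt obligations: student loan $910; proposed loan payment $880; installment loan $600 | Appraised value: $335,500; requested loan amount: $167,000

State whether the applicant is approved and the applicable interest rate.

Approved at 7.875%

Credit score 759 ≥ 667 (meets minimum)
LTV: 167,000 ÷ 335,500 = 49.8%, within 85% cap
Total monthly debts = (910 + 880 + 600) = 2,390. Debt-to-income = 2,390/6,150 = 38.9% — meets 41% limit
Reserves: 8,450 ÷ 880 = 9.6 months (meets 3-month minimum)
All requirements met. Score 759 falls in the 750–779 tier → 7.875%.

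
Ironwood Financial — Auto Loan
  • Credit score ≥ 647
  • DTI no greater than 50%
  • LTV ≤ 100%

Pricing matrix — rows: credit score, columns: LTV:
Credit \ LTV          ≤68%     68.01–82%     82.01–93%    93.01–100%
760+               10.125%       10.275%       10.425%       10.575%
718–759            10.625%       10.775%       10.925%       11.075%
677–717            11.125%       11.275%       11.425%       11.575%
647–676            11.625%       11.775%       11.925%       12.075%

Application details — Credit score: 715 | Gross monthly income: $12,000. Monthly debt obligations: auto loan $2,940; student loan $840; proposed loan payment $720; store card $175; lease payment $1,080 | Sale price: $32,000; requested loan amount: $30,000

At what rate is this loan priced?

11.575%

Credit score 715 ≥ 647; Total monthly debts = (2,940 + 840 + 720 + 175 + 1,080) = 5,755. DTI: 5,755 ÷ 12,000 = 48%, within the 50% cap
LTV: 30,000 ÷ 32,000 = 93.8%, within 100% cap
Credit 715 → row 677–717; LTV 93.8% → column 93.01–100%. Grid cell → 11.575%.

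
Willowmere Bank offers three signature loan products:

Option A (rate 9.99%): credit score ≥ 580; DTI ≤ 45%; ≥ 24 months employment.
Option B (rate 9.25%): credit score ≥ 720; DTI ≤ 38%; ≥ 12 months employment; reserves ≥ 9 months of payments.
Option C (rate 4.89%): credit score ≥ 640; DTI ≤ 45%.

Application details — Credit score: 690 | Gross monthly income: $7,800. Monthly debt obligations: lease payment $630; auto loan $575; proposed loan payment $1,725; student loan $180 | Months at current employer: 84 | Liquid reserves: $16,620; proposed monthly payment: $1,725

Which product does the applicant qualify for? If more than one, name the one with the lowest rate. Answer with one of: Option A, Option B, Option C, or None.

Option C

Total debts = (630 + 575 + 1,725 + 180) = 3,110; DTI = 3,110/7,800 = 39.9%.
Reserves = 16,620/1,725 = 9.6 months.
Option A: score 690 ≥ 580; DTI 39.9% ≤ 45%; employment 84 ≥ 24 mo → qualifies.
Option B: score 690 < 720; DTI 39.9% > 38%; employment 84 ≥ 12 mo; reserves 9.6 ≥ 9 mo → does not qualify.
Option C: score 690 ≥ 640; DTI 39.9% ≤ 45% → qualifies.
Qualifying: Option A, Option C. Lowest rate is 4.89% → Option C.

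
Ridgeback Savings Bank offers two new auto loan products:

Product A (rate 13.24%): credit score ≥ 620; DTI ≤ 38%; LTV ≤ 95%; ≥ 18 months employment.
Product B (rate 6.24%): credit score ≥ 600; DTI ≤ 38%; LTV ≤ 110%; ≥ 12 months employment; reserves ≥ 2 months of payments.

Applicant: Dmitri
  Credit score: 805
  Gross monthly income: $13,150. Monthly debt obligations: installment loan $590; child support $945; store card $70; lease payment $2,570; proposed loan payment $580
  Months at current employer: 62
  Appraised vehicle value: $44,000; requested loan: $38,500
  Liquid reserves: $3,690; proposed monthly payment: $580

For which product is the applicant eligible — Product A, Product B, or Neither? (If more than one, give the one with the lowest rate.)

Total debts = (590 + 945 + 70 + 2,570 + 580) = 4,755; DTI = 4,755/13,150 = 36.2%.
LTV = 38,500/44,000 = 87.5%.
Reserves = 3,690/580 = 6.4 months.
Product A: score 805 ≥ 620; DTI 36.2% ≤ 38%; LTV 87.5% ≤ 95%; employment 62 ≥ 18 mo → qualifies.
Product B: score 805 ≥ 600; DTI 36.2% ≤ 38%; LTV 87.5% ≤ 110%; employment 62 ≥ 12 mo; reserves 6.4 ≥ 2 mo → qualifies.
Qualifying: Product A, Product B. Lowest rate is 6.24% → Product B.

Product B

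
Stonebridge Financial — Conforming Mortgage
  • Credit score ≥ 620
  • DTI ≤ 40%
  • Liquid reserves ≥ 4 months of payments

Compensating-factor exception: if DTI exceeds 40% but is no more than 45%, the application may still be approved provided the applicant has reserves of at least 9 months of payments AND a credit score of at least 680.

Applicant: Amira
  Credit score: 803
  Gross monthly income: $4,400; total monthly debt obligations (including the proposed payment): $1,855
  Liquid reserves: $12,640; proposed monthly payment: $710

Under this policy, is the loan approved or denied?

Credit score 803 ≥ 620 (meets base)
DTI = 1,855/4,400 = 42.2% > 40% — standard DTI limit exceeded.
Reserves = 12,640/710 = 17.8 months ≥ 4
42.2% falls in the override range (40%–45%), so the compensating-factor test applies.
Override check — reserves: 17.8 mo (ok); score: 803 (ok).
Both override conditions satisfied; DTI exception granted.

Approved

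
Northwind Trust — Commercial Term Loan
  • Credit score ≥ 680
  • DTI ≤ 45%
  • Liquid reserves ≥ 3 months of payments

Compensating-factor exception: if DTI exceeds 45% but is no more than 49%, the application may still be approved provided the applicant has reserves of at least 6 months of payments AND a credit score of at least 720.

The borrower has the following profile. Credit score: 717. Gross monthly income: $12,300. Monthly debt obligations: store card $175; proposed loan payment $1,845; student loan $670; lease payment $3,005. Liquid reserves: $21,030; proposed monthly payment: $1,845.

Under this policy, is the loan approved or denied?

Denied

Credit score 717 ≥ 680 (meets base)
Total debts = (175 + 1,845 + 670 + 3,005) = 5,695. DTI: 5,695 ÷ 12,300 = 46.3%, over the 45% base limit.
Reserves: 21,030 ÷ 1,845 = 11.4 months (meets 3-month minimum)
DTI 46.3% is within the 45%–49% exception band; checking compensating factors.
Override check — reserves: 11.4 mo (ok); score: 717 (below 720).
Override conditions not both satisfied; exception does not apply.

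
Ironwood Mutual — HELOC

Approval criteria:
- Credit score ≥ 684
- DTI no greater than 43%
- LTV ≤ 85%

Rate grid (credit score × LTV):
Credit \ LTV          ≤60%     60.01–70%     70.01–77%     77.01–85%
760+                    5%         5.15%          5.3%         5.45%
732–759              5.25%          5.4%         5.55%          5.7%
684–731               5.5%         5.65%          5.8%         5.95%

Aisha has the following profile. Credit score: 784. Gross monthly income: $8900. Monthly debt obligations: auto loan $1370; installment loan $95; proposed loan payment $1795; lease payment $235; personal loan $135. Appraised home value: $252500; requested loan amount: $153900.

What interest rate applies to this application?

Credit score 784 ≥ 684; Total monthly debts = (1,370 + 95 + 1,795 + 235 + 135) = 3,630. Debt-to-income = 3,630/8,900 = 40.8% — meets 43% limit
LTV = 153,900/252,500 = 61% ≤ 85%
Credit 784 → row 760+; LTV 61% → column 60.01–70%. Grid cell → 5.15%.

5.15%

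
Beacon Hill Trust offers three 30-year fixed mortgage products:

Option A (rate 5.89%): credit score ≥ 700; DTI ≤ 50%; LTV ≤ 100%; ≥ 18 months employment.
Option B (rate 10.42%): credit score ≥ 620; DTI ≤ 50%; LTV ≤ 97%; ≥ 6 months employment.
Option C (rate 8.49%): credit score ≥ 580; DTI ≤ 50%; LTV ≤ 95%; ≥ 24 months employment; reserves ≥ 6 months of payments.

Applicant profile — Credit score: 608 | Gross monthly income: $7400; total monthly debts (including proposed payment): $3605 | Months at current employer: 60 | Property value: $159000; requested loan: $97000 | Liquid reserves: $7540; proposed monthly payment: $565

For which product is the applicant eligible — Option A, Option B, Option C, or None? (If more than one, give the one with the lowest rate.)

DTI = 3,605/7,400 = 48.7%.
LTV = 97,000/159,000 = 61%.
Reserves = 7,540/565 = 13.3 months.
Option A: score 608 < 700; DTI 48.7% ≤ 50%; LTV 61% ≤ 100%; employment 60 ≥ 18 mo → does not qualify.
Option B: score 608 < 620; DTI 48.7% ≤ 50%; LTV 61% ≤ 97%; employment 60 ≥ 6 mo → does not qualify.
Option C: score 608 ≥ 580; DTI 48.7% ≤ 50%; LTV 61% ≤ 95%; employment 60 ≥ 24 mo; reserves 13.3 ≥ 6 mo → qualifies.

Option C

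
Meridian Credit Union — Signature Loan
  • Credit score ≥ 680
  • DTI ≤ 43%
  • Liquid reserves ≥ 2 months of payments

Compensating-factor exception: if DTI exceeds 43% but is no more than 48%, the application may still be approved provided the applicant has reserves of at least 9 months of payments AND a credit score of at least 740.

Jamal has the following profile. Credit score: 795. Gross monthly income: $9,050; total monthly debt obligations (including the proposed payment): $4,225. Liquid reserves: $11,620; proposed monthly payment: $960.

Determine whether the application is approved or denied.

Credit score 795 ≥ 680 (meets base)
DTI = 4,225/9,050 = 46.7% > 43% — standard DTI limit exceeded.
Reserves: 11,620 ÷ 960 = 12.1 months (meets 2-month minimum)
DTI 46.7% is within the 43%–48% exception band; checking compensating factors.
Override check — reserves: 12.1 mo (ok); score: 795 (ok).
Both override conditions satisfied; DTI exception granted.

Approved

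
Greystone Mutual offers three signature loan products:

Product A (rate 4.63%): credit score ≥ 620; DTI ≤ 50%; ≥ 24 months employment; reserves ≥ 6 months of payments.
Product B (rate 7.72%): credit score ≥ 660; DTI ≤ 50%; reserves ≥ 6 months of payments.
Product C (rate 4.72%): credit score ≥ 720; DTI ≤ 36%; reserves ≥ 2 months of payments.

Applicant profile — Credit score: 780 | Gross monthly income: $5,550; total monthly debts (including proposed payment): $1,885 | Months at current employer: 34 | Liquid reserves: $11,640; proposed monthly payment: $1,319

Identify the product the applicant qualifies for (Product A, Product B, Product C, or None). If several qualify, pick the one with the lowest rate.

Product A

DTI = 1,885/5,550 = 34%.
Reserves = 11,640/1,319 = 8.8 months.
Product A: score 780 ≥ 620; DTI 34% ≤ 50%; employment 34 ≥ 24 mo; reserves 8.8 ≥ 6 mo → qualifies.
Product B: score 780 ≥ 660; DTI 34% ≤ 50%; reserves 8.8 ≥ 6 mo → qualifies.
Product C: score 780 ≥ 720; DTI 34% ≤ 36%; reserves 8.8 ≥ 2 mo → qualifies.
Qualifying: Product A, Product B, Product C. Lowest rate is 4.63% → Product A.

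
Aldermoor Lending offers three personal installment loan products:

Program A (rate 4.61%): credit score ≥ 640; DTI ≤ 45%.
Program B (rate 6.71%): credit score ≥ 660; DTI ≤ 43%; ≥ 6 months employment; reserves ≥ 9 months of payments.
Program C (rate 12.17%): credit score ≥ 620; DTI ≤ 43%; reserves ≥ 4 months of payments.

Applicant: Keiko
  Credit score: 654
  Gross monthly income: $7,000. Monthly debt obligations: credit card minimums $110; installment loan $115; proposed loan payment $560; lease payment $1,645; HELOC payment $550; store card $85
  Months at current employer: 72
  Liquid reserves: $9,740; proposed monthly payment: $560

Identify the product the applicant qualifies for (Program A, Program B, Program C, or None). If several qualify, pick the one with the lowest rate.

Total debts = (110 + 115 + 560 + 1,645 + 550 + 85) = 3,065; DTI = 3,065/7,000 = 43.8%.
Reserves = 9,740/560 = 17.4 months.
Program A: score 654 ≥ 640; DTI 43.8% ≤ 45% → qualifies.
Program B: score 654 < 660; DTI 43.8% > 43%; employment 72 ≥ 6 mo; reserves 17.4 ≥ 9 mo → does not qualify.
Program C: score 654 ≥ 620; DTI 43.8% > 43%; reserves 17.4 ≥ 4 mo → does not qualify.

Program A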